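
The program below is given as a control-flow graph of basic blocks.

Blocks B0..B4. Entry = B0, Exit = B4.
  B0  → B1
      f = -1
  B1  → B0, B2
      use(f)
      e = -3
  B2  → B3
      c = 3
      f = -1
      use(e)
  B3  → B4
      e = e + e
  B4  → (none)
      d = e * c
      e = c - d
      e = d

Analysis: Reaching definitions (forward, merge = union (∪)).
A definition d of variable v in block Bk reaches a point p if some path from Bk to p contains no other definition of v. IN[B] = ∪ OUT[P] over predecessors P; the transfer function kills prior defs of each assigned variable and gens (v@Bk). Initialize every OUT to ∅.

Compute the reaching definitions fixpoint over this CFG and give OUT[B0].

Answer: {e@B1, f@B0}

Derivation:
Converged values:
  B0:  IN={e@B1, f@B0}  OUT={e@B1, f@B0}
  B1:  IN={e@B1, f@B0}  OUT={e@B1, f@B0}
  B2:  IN={e@B1, f@B0}  OUT={c@B2, e@B1, f@B2}
  B3:  IN={c@B2, e@B1, f@B2}  OUT={c@B2, e@B3, f@B2}
  B4:  IN={c@B2, e@B3, f@B2}  OUT={c@B2, d@B4, e@B4, f@B2}

Merge at B0 (entry node, so the boundary value {} is joined with the incoming edge(s)): IN[B0] = {} ⊔ OUT[B1] = {e@B1, f@B0}
Applying B0's transfer function to that IN value gives OUT[B0] (row B0 above).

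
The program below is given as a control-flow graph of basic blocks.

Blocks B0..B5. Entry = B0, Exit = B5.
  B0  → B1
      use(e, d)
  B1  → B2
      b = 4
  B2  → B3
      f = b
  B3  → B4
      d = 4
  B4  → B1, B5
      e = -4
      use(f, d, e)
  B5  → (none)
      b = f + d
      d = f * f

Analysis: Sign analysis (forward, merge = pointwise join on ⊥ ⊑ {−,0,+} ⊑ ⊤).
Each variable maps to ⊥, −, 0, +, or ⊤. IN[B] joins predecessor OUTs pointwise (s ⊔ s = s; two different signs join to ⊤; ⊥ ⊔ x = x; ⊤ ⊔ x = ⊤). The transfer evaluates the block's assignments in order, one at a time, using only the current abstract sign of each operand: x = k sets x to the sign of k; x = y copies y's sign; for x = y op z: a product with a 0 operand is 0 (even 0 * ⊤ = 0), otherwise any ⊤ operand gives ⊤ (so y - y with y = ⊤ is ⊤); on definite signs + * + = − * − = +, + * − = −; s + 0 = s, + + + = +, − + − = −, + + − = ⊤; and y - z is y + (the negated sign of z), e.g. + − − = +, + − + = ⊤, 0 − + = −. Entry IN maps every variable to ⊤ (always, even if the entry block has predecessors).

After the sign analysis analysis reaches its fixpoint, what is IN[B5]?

Fixpoint table:
  B0:   IN=(all ⊤)   OUT=(all ⊤)
  B1:   IN=(all ⊤)   OUT={b:+; rest ⊤}
  B2:   IN={b:+; rest ⊤}   OUT={b:+, f:+; rest ⊤}
  B3:   IN={b:+, f:+; rest ⊤}   OUT={b:+, d:+, f:+; rest ⊤}
  B4:   IN={b:+, d:+, f:+; rest ⊤}   OUT={b:+, d:+, e:-, f:+; rest ⊤}
  B5:   IN={b:+, d:+, e:-, f:+; rest ⊤}   OUT={b:+, d:+, e:-, f:+; rest ⊤}

Merge at B5: IN[B5] = OUT[B4] = {a: ⊤, b: +, c: ⊤, d: +, e: -, f: +}

Answer: {a: ⊤, b: +, c: ⊤, d: +, e: -, f: +}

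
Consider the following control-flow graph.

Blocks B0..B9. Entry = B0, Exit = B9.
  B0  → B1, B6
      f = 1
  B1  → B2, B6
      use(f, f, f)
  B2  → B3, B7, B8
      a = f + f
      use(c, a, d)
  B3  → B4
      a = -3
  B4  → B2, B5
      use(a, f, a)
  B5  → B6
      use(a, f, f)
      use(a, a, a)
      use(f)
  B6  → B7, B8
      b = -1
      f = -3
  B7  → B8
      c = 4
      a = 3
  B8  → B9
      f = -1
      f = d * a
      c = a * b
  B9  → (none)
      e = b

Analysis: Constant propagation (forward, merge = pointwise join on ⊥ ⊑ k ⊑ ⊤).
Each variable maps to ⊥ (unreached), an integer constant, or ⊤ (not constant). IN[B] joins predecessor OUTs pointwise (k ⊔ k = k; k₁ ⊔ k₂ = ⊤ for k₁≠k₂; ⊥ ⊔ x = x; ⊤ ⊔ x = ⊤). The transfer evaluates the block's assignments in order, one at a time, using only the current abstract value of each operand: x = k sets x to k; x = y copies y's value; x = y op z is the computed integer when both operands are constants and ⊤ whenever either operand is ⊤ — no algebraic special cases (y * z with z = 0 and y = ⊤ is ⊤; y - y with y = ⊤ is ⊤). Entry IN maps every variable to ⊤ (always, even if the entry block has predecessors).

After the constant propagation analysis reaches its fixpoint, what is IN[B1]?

Answer: {a: ⊤, b: ⊤, c: ⊤, d: ⊤, e: ⊤, f: 1}

Derivation:
Per-block solution:
  B0:   IN=(all ⊤)   OUT={f:1; rest ⊤}
  B1:   IN={f:1; rest ⊤}   OUT={f:1; rest ⊤}
  B2:   IN={f:1; rest ⊤}   OUT={a:2, f:1; rest ⊤}
  B3:   IN={a:2, f:1; rest ⊤}   OUT={a:-3, f:1; rest ⊤}
  B4:   IN={a:-3, f:1; rest ⊤}   OUT={a:-3, f:1; rest ⊤}
  B5:   IN={a:-3, f:1; rest ⊤}   OUT={a:-3, f:1; rest ⊤}
  B6:   IN={f:1; rest ⊤}   OUT={b:-1, f:-3; rest ⊤}
  B7:   IN=(all ⊤)   OUT={a:3, c:4; rest ⊤}
  B8:   IN=(all ⊤)   OUT=(all ⊤)
  B9:   IN=(all ⊤)   OUT=(all ⊤)

Merge at B1: IN[B1] = OUT[B0] = {a: ⊤, b: ⊤, c: ⊤, d: ⊤, e: ⊤, f: 1}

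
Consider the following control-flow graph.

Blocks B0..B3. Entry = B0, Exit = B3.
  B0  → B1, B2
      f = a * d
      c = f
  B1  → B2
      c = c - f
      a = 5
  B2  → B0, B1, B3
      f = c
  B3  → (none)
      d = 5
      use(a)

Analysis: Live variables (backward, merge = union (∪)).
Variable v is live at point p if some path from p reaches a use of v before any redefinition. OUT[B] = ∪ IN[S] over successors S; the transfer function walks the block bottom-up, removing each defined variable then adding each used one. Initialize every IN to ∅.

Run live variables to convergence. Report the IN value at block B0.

Answer: {a, d}

Trace:
Per-block solution:
  B0: | IN={a, d} | OUT={a, c, d, f}
  B1: | IN={c, d, f} | OUT={a, c, d}
  B2: | IN={a, c, d} | OUT={a, c, d, f}
  B3: | IN={a} | OUT={}

Merge at B0: OUT[B0] = IN[B1] ⊔ IN[B2] = {a, c, d, f}
Applying B0's transfer function to that OUT value gives IN[B0] (row B0 above).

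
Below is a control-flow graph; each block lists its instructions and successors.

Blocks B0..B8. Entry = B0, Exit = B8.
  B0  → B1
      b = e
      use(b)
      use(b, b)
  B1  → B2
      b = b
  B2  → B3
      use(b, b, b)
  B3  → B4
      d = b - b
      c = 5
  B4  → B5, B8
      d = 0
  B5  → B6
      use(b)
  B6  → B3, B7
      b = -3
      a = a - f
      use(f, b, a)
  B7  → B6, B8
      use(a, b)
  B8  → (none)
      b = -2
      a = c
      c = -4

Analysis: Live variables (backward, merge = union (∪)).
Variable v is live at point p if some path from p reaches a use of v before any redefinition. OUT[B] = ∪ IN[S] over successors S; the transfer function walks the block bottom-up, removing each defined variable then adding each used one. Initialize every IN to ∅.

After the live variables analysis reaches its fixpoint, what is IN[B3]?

Answer: {a, b, f}

Trace:
Per-block solution:
  B0: | IN={a, e, f} | OUT={a, b, f}
  B1: | IN={a, b, f} | OUT={a, b, f}
  B2: | IN={a, b, f} | OUT={a, b, f}
  B3: | IN={a, b, f} | OUT={a, b, c, f}
  B4: | IN={a, b, c, f} | OUT={a, b, c, f}
  B5: | IN={a, b, c, f} | OUT={a, c, f}
  B6: | IN={a, c, f} | OUT={a, b, c, f}
  B7: | IN={a, b, c, f} | OUT={a, c, f}
  B8: | IN={c} | OUT={}

Merge at B3: OUT[B3] = IN[B4] = {a, b, c, f}
Applying B3's transfer function to that OUT value gives IN[B3] (row B3 above).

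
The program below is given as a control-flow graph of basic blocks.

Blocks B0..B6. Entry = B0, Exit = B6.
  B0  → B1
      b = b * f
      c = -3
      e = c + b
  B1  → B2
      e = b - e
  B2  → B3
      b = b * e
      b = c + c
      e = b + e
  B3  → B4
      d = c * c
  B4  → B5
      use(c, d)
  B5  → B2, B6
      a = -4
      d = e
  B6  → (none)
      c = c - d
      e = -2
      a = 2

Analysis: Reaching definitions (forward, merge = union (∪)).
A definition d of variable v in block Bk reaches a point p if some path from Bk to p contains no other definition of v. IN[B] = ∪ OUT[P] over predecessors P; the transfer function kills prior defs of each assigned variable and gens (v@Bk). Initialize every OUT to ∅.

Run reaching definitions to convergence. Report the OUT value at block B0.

Per-block solution:
  B0:  IN={}  OUT={b@B0, c@B0, e@B0}
  B1:  IN={b@B0, c@B0, e@B0}  OUT={b@B0, c@B0, e@B1}
  B2:  IN={a@B5, b@B0, b@B2, c@B0, d@B5, e@B1, e@B2}  OUT={a@B5, b@B2, c@B0, d@B5, e@B2}
  B3:  IN={a@B5, b@B2, c@B0, d@B5, e@B2}  OUT={a@B5, b@B2, c@B0, d@B3, e@B2}
  B4:  IN={a@B5, b@B2, c@B0, d@B3, e@B2}  OUT={a@B5, b@B2, c@B0, d@B3, e@B2}
  B5:  IN={a@B5, b@B2, c@B0, d@B3, e@B2}  OUT={a@B5, b@B2, c@B0, d@B5, e@B2}
  B6:  IN={a@B5, b@B2, c@B0, d@B5, e@B2}  OUT={a@B6, b@B2, c@B6, d@B5, e@B6}

B0 is the boundary node: IN[B0] = {}
Applying B0's transfer function to that IN value gives OUT[B0] (row B0 above).

Answer: {b@B0, c@B0, e@B0}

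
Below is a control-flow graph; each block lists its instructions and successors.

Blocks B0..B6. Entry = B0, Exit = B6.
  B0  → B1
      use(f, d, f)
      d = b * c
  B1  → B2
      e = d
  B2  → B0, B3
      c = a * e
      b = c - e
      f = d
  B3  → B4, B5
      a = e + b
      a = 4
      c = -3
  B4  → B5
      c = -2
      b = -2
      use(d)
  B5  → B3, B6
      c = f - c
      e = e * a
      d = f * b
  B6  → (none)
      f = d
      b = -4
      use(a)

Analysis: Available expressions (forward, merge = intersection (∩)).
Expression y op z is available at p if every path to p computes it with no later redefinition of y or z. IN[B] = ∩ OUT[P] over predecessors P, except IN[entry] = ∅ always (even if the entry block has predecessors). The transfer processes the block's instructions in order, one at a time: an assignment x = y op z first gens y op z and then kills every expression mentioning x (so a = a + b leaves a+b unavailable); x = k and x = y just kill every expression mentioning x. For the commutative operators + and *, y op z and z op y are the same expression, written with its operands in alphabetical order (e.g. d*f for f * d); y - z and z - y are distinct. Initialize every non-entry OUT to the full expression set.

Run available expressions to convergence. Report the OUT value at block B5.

Answer: {b*f}

Trace:
Per-block solution:
  B0:   IN={}   OUT={b*c}
  B1:   IN={b*c}   OUT={b*c}
  B2:   IN={b*c}   OUT={a*e, c-e}
  B3:   IN={}   OUT={b+e}
  B4:   IN={b+e}   OUT={}
  B5:   IN={}   OUT={b*f}
  B6:   IN={b*f}   OUT={}

Merge at B5: IN[B5] = OUT[B3] ∩ OUT[B4] = {}
Applying B5's transfer function to that IN value gives OUT[B5] (row B5 above).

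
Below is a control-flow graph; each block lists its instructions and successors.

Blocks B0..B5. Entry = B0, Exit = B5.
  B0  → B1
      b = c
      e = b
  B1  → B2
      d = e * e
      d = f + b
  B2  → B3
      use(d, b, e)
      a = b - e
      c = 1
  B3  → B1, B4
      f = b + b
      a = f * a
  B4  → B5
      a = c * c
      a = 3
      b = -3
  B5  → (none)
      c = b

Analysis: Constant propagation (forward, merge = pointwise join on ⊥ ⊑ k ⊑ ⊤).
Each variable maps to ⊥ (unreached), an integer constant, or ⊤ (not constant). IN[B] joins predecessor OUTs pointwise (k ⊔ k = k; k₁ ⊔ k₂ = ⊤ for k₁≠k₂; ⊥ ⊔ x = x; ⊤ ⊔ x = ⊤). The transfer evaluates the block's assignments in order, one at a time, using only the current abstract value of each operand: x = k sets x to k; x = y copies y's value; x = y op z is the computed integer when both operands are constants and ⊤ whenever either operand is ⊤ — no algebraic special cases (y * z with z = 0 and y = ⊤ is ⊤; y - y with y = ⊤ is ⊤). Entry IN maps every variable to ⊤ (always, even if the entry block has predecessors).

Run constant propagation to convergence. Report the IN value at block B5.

Answer: {a: 3, b: -3, c: 1, d: ⊤, e: ⊤, f: ⊤}

Derivation:
Fixpoint table:
  B0:  IN=(all ⊤)  OUT=(all ⊤)
  B1:  IN=(all ⊤)  OUT=(all ⊤)
  B2:  IN=(all ⊤)  OUT={c:1; rest ⊤}
  B3:  IN={c:1; rest ⊤}  OUT={c:1; rest ⊤}
  B4:  IN={c:1; rest ⊤}  OUT={a:3, b:-3, c:1; rest ⊤}
  B5:  IN={a:3, b:-3, c:1; rest ⊤}  OUT={a:3, b:-3, c:-3; rest ⊤}

Merge at B5: IN[B5] = OUT[B4] = {a: 3, b: -3, c: 1, d: ⊤, e: ⊤, f: ⊤}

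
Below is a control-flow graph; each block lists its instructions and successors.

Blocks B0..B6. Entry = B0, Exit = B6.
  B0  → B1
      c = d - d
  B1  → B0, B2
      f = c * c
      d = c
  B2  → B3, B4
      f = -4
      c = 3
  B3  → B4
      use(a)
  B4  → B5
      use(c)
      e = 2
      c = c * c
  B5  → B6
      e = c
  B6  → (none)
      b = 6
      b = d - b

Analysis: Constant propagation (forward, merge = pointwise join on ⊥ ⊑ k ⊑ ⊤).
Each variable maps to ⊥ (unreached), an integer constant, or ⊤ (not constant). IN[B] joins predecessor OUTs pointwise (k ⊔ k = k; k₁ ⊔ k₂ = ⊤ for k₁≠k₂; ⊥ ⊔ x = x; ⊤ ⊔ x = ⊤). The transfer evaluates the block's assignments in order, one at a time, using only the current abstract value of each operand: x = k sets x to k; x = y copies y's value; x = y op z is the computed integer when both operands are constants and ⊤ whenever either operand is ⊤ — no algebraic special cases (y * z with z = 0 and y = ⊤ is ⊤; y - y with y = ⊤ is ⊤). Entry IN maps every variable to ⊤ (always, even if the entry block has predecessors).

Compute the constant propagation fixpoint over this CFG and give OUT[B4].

Answer: {a: ⊤, b: ⊤, c: 9, d: ⊤, e: 2, f: -4}

Trace:
Fixpoint table:
  B0:   IN=(all ⊤)   OUT=(all ⊤)
  B1:   IN=(all ⊤)   OUT=(all ⊤)
  B2:   IN=(all ⊤)   OUT={c:3, f:-4; rest ⊤}
  B3:   IN={c:3, f:-4; rest ⊤}   OUT={c:3, f:-4; rest ⊤}
  B4:   IN={c:3, f:-4; rest ⊤}   OUT={c:9, e:2, f:-4; rest ⊤}
  B5:   IN={c:9, e:2, f:-4; rest ⊤}   OUT={c:9, e:9, f:-4; rest ⊤}
  B6:   IN={c:9, e:9, f:-4; rest ⊤}   OUT={c:9, e:9, f:-4; rest ⊤}

Merge at B4: IN[B4] = OUT[B2] ⊔ OUT[B3] = {a: ⊤, b: ⊤, c: 3, d: ⊤, e: ⊤, f: -4}
Applying B4's transfer function to that IN value gives OUT[B4] (row B4 above).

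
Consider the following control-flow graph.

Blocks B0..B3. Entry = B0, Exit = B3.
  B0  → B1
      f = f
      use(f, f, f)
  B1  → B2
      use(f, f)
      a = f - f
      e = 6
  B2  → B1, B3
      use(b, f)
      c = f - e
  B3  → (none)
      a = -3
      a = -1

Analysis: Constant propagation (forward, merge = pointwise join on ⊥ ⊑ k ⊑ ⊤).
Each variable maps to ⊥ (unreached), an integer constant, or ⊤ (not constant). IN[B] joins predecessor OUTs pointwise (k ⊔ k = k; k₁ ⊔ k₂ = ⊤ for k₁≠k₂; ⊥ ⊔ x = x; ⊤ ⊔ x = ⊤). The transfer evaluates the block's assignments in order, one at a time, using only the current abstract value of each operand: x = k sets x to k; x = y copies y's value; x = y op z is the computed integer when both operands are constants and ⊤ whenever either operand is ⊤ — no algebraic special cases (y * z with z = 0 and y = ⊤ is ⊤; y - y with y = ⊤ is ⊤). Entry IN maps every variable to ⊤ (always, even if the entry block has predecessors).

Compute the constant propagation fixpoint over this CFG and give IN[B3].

Converged values:
  B0:   IN=(all ⊤)   OUT=(all ⊤)
  B1:   IN=(all ⊤)   OUT={e:6; rest ⊤}
  B2:   IN={e:6; rest ⊤}   OUT={e:6; rest ⊤}
  B3:   IN={e:6; rest ⊤}   OUT={a:-1, e:6; rest ⊤}

Merge at B3: IN[B3] = OUT[B2] = {a: ⊤, b: ⊤, c: ⊤, d: ⊤, e: 6, f: ⊤}

Answer: {a: ⊤, b: ⊤, c: ⊤, d: ⊤, e: 6, f: ⊤}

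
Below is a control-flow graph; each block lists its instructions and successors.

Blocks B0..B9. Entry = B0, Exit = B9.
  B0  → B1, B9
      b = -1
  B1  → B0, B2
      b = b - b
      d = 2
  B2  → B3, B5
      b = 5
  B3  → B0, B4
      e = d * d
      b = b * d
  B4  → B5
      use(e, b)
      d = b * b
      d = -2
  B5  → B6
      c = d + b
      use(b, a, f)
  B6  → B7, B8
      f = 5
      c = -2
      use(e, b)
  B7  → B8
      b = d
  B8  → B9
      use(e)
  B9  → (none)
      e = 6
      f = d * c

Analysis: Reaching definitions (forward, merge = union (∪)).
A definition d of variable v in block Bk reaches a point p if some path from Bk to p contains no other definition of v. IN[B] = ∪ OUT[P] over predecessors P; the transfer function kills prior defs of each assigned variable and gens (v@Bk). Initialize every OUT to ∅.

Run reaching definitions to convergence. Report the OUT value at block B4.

Fixpoint table:
  B0:  IN={b@B1, b@B3, d@B1, e@B3}  OUT={b@B0, d@B1, e@B3}
  B1:  IN={b@B0, d@B1, e@B3}  OUT={b@B1, d@B1, e@B3}
  B2:  IN={b@B1, d@B1, e@B3}  OUT={b@B2, d@B1, e@B3}
  B3:  IN={b@B2, d@B1, e@B3}  OUT={b@B3, d@B1, e@B3}
  B4:  IN={b@B3, d@B1, e@B3}  OUT={b@B3, d@B4, e@B3}
  B5:  IN={b@B2, b@B3, d@B1, d@B4, e@B3}  OUT={b@B2, b@B3, c@B5, d@B1, d@B4, e@B3}
  B6:  IN={b@B2, b@B3, c@B5, d@B1, d@B4, e@B3}  OUT={b@B2, b@B3, c@B6, d@B1, d@B4, e@B3, f@B6}
  B7:  IN={b@B2, b@B3, c@B6, d@B1, d@B4, e@B3, f@B6}  OUT={b@B7, c@B6, d@B1, d@B4, e@B3, f@B6}
  B8:  IN={b@B2, b@B3, b@B7, c@B6, d@B1, d@B4, e@B3, f@B6}  OUT={b@B2, b@B3, b@B7, c@B6, d@B1, d@B4, e@B3, f@B6}
  B9:  IN={b@B0, b@B2, b@B3, b@B7, c@B6, d@B1, d@B4, e@B3, f@B6}  OUT={b@B0, b@B2, b@B3, b@B7, c@B6, d@B1, d@B4, e@B9, f@B9}

Merge at B4: IN[B4] = OUT[B3] = {b@B3, d@B1, e@B3}
Applying B4's transfer function to that IN value gives OUT[B4] (row B4 above).

Answer: {b@B3, d@B4, e@B3}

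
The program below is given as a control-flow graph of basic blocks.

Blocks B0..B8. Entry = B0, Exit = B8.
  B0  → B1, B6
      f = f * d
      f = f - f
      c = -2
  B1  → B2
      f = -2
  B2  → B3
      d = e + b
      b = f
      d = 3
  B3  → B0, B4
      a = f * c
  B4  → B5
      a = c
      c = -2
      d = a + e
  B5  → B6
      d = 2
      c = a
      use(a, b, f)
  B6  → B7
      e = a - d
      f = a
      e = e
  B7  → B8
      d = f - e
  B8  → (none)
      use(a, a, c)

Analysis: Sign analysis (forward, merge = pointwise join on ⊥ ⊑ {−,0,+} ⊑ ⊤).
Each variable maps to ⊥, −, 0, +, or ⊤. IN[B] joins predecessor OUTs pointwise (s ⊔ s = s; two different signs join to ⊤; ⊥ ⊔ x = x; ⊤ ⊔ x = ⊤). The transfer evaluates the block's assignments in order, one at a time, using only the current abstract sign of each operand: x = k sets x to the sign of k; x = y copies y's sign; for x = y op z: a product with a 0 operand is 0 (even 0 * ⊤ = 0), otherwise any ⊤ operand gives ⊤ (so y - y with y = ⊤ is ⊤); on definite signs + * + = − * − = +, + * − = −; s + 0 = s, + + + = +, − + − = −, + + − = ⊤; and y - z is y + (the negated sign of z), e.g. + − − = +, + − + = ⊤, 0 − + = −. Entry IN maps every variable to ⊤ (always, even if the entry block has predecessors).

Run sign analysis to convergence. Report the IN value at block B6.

Fixpoint table:
  B0:  IN=(all ⊤)  OUT={c:-; rest ⊤}
  B1:  IN={c:-; rest ⊤}  OUT={c:-, f:-; rest ⊤}
  B2:  IN={c:-, f:-; rest ⊤}  OUT={b:-, c:-, d:+, f:-; rest ⊤}
  B3:  IN={b:-, c:-, d:+, f:-; rest ⊤}  OUT={a:+, b:-, c:-, d:+, f:-; rest ⊤}
  B4:  IN={a:+, b:-, c:-, d:+, f:-; rest ⊤}  OUT={a:-, b:-, c:-, f:-; rest ⊤}
  B5:  IN={a:-, b:-, c:-, f:-; rest ⊤}  OUT={a:-, b:-, c:-, d:+, f:-; rest ⊤}
  B6:  IN={c:-; rest ⊤}  OUT={c:-; rest ⊤}
  B7:  IN={c:-; rest ⊤}  OUT={c:-; rest ⊤}
  B8:  IN={c:-; rest ⊤}  OUT={c:-; rest ⊤}

Merge at B6: IN[B6] = OUT[B0] ⊔ OUT[B5] = {a: ⊤, b: ⊤, c: -, d: ⊤, e: ⊤, f: ⊤}

Answer: {a: ⊤, b: ⊤, c: -, d: ⊤, e: ⊤, f: ⊤}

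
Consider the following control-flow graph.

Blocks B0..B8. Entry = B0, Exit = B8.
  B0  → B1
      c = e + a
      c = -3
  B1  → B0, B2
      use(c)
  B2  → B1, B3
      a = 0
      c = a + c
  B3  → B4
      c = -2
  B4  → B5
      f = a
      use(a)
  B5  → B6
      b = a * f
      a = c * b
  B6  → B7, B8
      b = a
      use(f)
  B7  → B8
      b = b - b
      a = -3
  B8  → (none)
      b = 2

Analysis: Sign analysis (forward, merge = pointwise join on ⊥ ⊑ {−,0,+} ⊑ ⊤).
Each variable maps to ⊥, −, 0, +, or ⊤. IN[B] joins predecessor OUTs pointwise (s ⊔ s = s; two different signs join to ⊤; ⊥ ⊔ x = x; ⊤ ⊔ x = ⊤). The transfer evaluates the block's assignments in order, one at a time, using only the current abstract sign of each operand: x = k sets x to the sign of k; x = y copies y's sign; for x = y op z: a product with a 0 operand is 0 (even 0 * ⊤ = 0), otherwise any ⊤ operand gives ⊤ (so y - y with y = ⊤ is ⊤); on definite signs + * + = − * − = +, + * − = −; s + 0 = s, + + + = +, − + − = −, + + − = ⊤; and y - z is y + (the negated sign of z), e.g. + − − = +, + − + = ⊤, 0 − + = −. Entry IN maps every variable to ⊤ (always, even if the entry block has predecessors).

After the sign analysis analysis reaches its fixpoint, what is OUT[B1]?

Answer: {a: ⊤, b: ⊤, c: -, d: ⊤, e: ⊤, f: ⊤}

Derivation:
Per-block solution:
  B0:  IN=(all ⊤)  OUT={c:-; rest ⊤}
  B1:  IN={c:-; rest ⊤}  OUT={c:-; rest ⊤}
  B2:  IN={c:-; rest ⊤}  OUT={a:0, c:-; rest ⊤}
  B3:  IN={a:0, c:-; rest ⊤}  OUT={a:0, c:-; rest ⊤}
  B4:  IN={a:0, c:-; rest ⊤}  OUT={a:0, c:-, f:0; rest ⊤}
  B5:  IN={a:0, c:-, f:0; rest ⊤}  OUT={a:0, b:0, c:-, f:0; rest ⊤}
  B6:  IN={a:0, b:0, c:-, f:0; rest ⊤}  OUT={a:0, b:0, c:-, f:0; rest ⊤}
  B7:  IN={a:0, b:0, c:-, f:0; rest ⊤}  OUT={a:-, b:0, c:-, f:0; rest ⊤}
  B8:  IN={b:0, c:-, f:0; rest ⊤}  OUT={b:+, c:-, f:0; rest ⊤}

Merge at B1: IN[B1] = OUT[B0] ⊔ OUT[B2] = {a: ⊤, b: ⊤, c: -, d: ⊤, e: ⊤, f: ⊤}
Applying B1's transfer function to that IN value gives OUT[B1] (row B1 above).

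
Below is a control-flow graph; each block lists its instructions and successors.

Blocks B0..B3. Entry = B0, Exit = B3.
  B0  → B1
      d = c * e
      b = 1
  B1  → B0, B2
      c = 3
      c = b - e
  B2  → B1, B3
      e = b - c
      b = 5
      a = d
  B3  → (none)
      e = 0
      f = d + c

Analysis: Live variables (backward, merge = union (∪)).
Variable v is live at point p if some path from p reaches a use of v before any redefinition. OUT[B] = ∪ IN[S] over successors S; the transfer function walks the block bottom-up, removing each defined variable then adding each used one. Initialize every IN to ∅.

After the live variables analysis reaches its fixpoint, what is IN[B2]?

Answer: {b, c, d}

Derivation:
Fixpoint table:
  B0: | IN={c, e} | OUT={b, d, e}
  B1: | IN={b, d, e} | OUT={b, c, d, e}
  B2: | IN={b, c, d} | OUT={b, c, d, e}
  B3: | IN={c, d} | OUT={}

Merge at B2: OUT[B2] = IN[B1] ⊔ IN[B3] = {b, c, d, e}
Applying B2's transfer function to that OUT value gives IN[B2] (row B2 above).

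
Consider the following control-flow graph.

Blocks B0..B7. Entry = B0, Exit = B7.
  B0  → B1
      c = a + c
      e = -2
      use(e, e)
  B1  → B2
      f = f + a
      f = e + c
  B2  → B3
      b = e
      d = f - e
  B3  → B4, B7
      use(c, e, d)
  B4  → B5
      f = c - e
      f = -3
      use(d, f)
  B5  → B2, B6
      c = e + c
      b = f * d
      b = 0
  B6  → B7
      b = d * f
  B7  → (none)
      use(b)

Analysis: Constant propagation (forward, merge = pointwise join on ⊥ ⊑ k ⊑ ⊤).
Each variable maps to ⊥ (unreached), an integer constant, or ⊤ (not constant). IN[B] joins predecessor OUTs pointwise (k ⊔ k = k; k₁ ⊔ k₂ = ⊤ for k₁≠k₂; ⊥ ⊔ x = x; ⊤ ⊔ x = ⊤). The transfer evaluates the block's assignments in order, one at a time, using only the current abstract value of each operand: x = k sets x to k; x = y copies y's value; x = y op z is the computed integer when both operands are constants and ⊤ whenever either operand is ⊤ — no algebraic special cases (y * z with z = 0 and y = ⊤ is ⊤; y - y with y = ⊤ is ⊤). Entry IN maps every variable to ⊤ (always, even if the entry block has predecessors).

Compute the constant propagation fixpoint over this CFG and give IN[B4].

Answer: {a: ⊤, b: -2, c: ⊤, d: ⊤, e: -2, f: ⊤}

Trace:
Fixpoint table:
  B0:  IN=(all ⊤)  OUT={e:-2; rest ⊤}
  B1:  IN={e:-2; rest ⊤}  OUT={e:-2; rest ⊤}
  B2:  IN={e:-2; rest ⊤}  OUT={b:-2, e:-2; rest ⊤}
  B3:  IN={b:-2, e:-2; rest ⊤}  OUT={b:-2, e:-2; rest ⊤}
  B4:  IN={b:-2, e:-2; rest ⊤}  OUT={b:-2, e:-2, f:-3; rest ⊤}
  B5:  IN={b:-2, e:-2, f:-3; rest ⊤}  OUT={b:0, e:-2, f:-3; rest ⊤}
  B6:  IN={b:0, e:-2, f:-3; rest ⊤}  OUT={e:-2, f:-3; rest ⊤}
  B7:  IN={e:-2; rest ⊤}  OUT={e:-2; rest ⊤}

Merge at B4: IN[B4] = OUT[B3] = {a: ⊤, b: -2, c: ⊤, d: ⊤, e: -2, f: ⊤}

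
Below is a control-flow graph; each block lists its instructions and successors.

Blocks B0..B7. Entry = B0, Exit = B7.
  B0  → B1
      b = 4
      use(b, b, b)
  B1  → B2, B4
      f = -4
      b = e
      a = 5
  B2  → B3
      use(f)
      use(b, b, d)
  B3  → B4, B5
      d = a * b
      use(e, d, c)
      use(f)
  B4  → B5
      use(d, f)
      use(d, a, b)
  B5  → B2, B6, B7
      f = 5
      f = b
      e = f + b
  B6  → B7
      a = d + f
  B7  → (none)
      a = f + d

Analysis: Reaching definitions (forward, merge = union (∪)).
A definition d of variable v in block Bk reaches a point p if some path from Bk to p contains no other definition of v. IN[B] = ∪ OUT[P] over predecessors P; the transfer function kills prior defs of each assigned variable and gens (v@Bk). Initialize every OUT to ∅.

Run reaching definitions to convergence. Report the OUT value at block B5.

Converged values:
  B0:  IN={}  OUT={b@B0}
  B1:  IN={b@B0}  OUT={a@B1, b@B1, f@B1}
  B2:  IN={a@B1, b@B1, d@B3, e@B5, f@B1, f@B5}  OUT={a@B1, b@B1, d@B3, e@B5, f@B1, f@B5}
  B3:  IN={a@B1, b@B1, d@B3, e@B5, f@B1, f@B5}  OUT={a@B1, b@B1, d@B3, e@B5, f@B1, f@B5}
  B4:  IN={a@B1, b@B1, d@B3, e@B5, f@B1, f@B5}  OUT={a@B1, b@B1, d@B3, e@B5, f@B1, f@B5}
  B5:  IN={a@B1, b@B1, d@B3, e@B5, f@B1, f@B5}  OUT={a@B1, b@B1, d@B3, e@B5, f@B5}
  B6:  IN={a@B1, b@B1, d@B3, e@B5, f@B5}  OUT={a@B6, b@B1, d@B3, e@B5, f@B5}
  B7:  IN={a@B1, a@B6, b@B1, d@B3, e@B5, f@B5}  OUT={a@B7, b@B1, d@B3, e@B5, f@B5}

Merge at B5: IN[B5] = OUT[B3] ⊔ OUT[B4] = {a@B1, b@B1, d@B3, e@B5, f@B1, f@B5}
Applying B5's transfer function to that IN value gives OUT[B5] (row B5 above).

Answer: {a@B1, b@B1, d@B3, e@B5, f@B5}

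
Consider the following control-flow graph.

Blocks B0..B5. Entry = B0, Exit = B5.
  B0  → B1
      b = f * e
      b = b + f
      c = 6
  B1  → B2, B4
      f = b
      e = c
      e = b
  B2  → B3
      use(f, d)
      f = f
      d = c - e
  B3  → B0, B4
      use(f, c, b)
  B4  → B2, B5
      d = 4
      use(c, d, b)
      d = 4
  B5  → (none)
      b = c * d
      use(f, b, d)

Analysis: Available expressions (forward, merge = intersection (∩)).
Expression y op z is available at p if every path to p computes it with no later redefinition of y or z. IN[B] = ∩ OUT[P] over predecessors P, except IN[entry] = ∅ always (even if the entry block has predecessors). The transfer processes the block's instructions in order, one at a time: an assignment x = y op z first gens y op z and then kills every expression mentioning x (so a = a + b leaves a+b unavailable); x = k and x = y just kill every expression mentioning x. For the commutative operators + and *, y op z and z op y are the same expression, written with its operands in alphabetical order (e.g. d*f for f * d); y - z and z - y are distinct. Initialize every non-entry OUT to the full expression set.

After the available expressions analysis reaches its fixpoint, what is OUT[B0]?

Converged values:
  B0: | IN={} | OUT={e*f}
  B1: | IN={e*f} | OUT={}
  B2: | IN={} | OUT={c-e}
  B3: | IN={c-e} | OUT={c-e}
  B4: | IN={} | OUT={}
  B5: | IN={} | OUT={c*d}

Merge at B0 (entry node, so the boundary value {} is joined with the incoming edge(s)): IN[B0] = {} ∩ OUT[B3] = {}
Applying B0's transfer function to that IN value gives OUT[B0] (row B0 above).

Answer: {e*f}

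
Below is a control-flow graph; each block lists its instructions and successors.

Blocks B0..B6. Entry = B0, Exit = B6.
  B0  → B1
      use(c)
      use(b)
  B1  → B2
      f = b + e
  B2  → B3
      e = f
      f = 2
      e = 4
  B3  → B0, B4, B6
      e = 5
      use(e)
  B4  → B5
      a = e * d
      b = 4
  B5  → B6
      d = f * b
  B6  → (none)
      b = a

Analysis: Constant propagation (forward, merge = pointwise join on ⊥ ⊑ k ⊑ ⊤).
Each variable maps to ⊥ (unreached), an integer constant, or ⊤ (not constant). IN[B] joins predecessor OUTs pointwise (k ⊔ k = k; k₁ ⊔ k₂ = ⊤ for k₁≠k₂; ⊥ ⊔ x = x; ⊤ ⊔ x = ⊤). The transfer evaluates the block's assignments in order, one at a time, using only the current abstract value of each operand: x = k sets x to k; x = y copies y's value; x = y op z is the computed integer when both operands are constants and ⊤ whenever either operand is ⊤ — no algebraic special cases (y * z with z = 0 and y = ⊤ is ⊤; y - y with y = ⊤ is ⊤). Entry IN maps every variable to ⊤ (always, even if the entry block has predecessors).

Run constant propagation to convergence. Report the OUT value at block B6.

Answer: {a: ⊤, b: ⊤, c: ⊤, d: ⊤, e: 5, f: 2}

Working:
Per-block solution:
  B0:   IN=(all ⊤)   OUT=(all ⊤)
  B1:   IN=(all ⊤)   OUT=(all ⊤)
  B2:   IN=(all ⊤)   OUT={e:4, f:2; rest ⊤}
  B3:   IN={e:4, f:2; rest ⊤}   OUT={e:5, f:2; rest ⊤}
  B4:   IN={e:5, f:2; rest ⊤}   OUT={b:4, e:5, f:2; rest ⊤}
  B5:   IN={b:4, e:5, f:2; rest ⊤}   OUT={b:4, d:8, e:5, f:2; rest ⊤}
  B6:   IN={e:5, f:2; rest ⊤}   OUT={e:5, f:2; rest ⊤}

Merge at B6: IN[B6] = OUT[B3] ⊔ OUT[B5] = {a: ⊤, b: ⊤, c: ⊤, d: ⊤, e: 5, f: 2}
Applying B6's transfer function to that IN value gives OUT[B6] (row B6 above).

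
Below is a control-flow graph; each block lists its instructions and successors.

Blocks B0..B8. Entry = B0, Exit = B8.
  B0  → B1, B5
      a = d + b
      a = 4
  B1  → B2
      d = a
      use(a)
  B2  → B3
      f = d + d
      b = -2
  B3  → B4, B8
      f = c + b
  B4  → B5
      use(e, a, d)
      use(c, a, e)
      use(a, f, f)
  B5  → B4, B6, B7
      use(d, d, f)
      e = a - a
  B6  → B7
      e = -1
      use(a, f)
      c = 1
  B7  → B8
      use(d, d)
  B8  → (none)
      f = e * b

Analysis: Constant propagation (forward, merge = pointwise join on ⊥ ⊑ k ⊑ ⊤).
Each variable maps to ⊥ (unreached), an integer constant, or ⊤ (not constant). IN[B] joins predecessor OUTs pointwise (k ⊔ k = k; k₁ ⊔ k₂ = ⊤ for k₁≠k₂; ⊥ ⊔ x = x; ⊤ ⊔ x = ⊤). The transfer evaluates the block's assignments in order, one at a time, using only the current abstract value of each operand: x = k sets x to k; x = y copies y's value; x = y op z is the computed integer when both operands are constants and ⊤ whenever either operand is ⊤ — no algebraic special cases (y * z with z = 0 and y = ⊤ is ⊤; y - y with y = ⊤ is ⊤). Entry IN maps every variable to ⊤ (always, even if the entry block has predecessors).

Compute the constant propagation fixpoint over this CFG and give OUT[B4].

Answer: {a: 4, b: ⊤, c: ⊤, d: ⊤, e: ⊤, f: ⊤}

Trace:
Fixpoint table:
  B0:  IN=(all ⊤)  OUT={a:4; rest ⊤}
  B1:  IN={a:4; rest ⊤}  OUT={a:4, d:4; rest ⊤}
  B2:  IN={a:4, d:4; rest ⊤}  OUT={a:4, b:-2, d:4, f:8; rest ⊤}
  B3:  IN={a:4, b:-2, d:4, f:8; rest ⊤}  OUT={a:4, b:-2, d:4; rest ⊤}
  B4:  IN={a:4; rest ⊤}  OUT={a:4; rest ⊤}
  B5:  IN={a:4; rest ⊤}  OUT={a:4, e:0; rest ⊤}
  B6:  IN={a:4, e:0; rest ⊤}  OUT={a:4, c:1, e:-1; rest ⊤}
  B7:  IN={a:4; rest ⊤}  OUT={a:4; rest ⊤}
  B8:  IN={a:4; rest ⊤}  OUT={a:4; rest ⊤}

Merge at B4: IN[B4] = OUT[B3] ⊔ OUT[B5] = {a: 4, b: ⊤, c: ⊤, d: ⊤, e: ⊤, f: ⊤}
Applying B4's transfer function to that IN value gives OUT[B4] (row B4 above).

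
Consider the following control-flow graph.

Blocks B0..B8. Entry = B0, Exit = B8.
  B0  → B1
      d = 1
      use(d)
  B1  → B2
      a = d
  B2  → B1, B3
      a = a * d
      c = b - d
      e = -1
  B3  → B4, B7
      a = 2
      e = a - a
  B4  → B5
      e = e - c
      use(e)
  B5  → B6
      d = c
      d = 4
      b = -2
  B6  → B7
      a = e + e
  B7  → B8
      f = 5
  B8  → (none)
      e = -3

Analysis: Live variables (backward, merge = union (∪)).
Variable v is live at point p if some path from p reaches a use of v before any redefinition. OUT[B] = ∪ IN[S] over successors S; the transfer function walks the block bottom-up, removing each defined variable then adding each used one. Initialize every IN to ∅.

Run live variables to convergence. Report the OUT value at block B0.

Fixpoint table:
  B0: | IN={b} | OUT={b, d}
  B1: | IN={b, d} | OUT={a, b, d}
  B2: | IN={a, b, d} | OUT={b, c, d}
  B3: | IN={c} | OUT={c, e}
  B4: | IN={c, e} | OUT={c, e}
  B5: | IN={c, e} | OUT={e}
  B6: | IN={e} | OUT={}
  B7: | IN={} | OUT={}
  B8: | IN={} | OUT={}

Merge at B0: OUT[B0] = IN[B1] = {b, d}

Answer: {b, d}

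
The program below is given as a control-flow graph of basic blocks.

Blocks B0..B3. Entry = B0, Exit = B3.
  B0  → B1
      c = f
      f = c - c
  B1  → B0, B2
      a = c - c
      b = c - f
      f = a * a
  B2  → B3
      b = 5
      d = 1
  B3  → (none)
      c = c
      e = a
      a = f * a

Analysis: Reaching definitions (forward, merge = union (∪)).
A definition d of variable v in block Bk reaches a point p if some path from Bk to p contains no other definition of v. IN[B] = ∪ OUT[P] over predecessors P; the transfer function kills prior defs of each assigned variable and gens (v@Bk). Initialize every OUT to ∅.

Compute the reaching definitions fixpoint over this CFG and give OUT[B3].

Answer: {a@B3, b@B2, c@B3, d@B2, e@B3, f@B1}

Working:
Fixpoint table:
  B0:  IN={a@B1, b@B1, c@B0, f@B1}  OUT={a@B1, b@B1, c@B0, f@B0}
  B1:  IN={a@B1, b@B1, c@B0, f@B0}  OUT={a@B1, b@B1, c@B0, f@B1}
  B2:  IN={a@B1, b@B1, c@B0, f@B1}  OUT={a@B1, b@B2, c@B0, d@B2, f@B1}
  B3:  IN={a@B1, b@B2, c@B0, d@B2, f@B1}  OUT={a@B3, b@B2, c@B3, d@B2, e@B3, f@B1}

Merge at B3: IN[B3] = OUT[B2] = {a@B1, b@B2, c@B0, d@B2, f@B1}
Applying B3's transfer function to that IN value gives OUT[B3] (row B3 above).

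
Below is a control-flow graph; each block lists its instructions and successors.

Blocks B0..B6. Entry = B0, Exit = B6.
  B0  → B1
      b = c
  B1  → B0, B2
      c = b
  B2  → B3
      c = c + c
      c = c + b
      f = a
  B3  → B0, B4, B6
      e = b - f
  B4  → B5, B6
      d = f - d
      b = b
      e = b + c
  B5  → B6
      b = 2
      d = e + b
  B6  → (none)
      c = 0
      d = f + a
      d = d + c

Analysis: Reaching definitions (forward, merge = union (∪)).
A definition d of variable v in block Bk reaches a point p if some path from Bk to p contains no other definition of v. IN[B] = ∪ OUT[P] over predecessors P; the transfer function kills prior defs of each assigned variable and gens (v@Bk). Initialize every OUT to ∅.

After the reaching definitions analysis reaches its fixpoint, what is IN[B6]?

Per-block solution:
  B0: | IN={b@B0, c@B1, c@B2, e@B3, f@B2} | OUT={b@B0, c@B1, c@B2, e@B3, f@B2}
  B1: | IN={b@B0, c@B1, c@B2, e@B3, f@B2} | OUT={b@B0, c@B1, e@B3, f@B2}
  B2: | IN={b@B0, c@B1, e@B3, f@B2} | OUT={b@B0, c@B2, e@B3, f@B2}
  B3: | IN={b@B0, c@B2, e@B3, f@B2} | OUT={b@B0, c@B2, e@B3, f@B2}
  B4: | IN={b@B0, c@B2, e@B3, f@B2} | OUT={b@B4, c@B2, d@B4, e@B4, f@B2}
  B5: | IN={b@B4, c@B2, d@B4, e@B4, f@B2} | OUT={b@B5, c@B2, d@B5, e@B4, f@B2}
  B6: | IN={b@B0, b@B4, b@B5, c@B2, d@B4, d@B5, e@B3, e@B4, f@B2} | OUT={b@B0, b@B4, b@B5, c@B6, d@B6, e@B3, e@B4, f@B2}

Merge at B6: IN[B6] = OUT[B3] ⊔ OUT[B4] ⊔ OUT[B5] = {b@B0, b@B4, b@B5, c@B2, d@B4, d@B5, e@B3, e@B4, f@B2}

Answer: {b@B0, b@B4, b@B5, c@B2, d@B4, d@B5, e@B3, e@B4, f@B2}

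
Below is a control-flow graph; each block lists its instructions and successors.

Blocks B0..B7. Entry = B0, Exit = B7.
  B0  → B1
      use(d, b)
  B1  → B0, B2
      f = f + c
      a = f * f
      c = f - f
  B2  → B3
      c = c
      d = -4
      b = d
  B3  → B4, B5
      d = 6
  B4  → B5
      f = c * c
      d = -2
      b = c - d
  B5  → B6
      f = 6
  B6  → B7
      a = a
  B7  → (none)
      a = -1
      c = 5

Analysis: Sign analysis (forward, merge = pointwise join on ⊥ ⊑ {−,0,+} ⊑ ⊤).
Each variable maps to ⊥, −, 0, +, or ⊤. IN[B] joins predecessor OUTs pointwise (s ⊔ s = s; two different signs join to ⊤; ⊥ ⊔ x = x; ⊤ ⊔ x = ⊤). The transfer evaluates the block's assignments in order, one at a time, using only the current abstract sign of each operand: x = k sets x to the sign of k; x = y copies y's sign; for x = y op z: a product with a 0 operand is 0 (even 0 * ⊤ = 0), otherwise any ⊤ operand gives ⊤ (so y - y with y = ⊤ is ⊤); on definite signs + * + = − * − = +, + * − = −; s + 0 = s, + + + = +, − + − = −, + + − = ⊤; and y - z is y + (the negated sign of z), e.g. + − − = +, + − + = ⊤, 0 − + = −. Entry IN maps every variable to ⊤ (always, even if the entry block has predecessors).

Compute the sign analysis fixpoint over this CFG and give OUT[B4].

Answer: {a: ⊤, b: ⊤, c: ⊤, d: -, e: ⊤, f: ⊤}

Derivation:
Converged values:
  B0:  IN=(all ⊤)  OUT=(all ⊤)
  B1:  IN=(all ⊤)  OUT=(all ⊤)
  B2:  IN=(all ⊤)  OUT={b:-, d:-; rest ⊤}
  B3:  IN={b:-, d:-; rest ⊤}  OUT={b:-, d:+; rest ⊤}
  B4:  IN={b:-, d:+; rest ⊤}  OUT={d:-; rest ⊤}
  B5:  IN=(all ⊤)  OUT={f:+; rest ⊤}
  B6:  IN={f:+; rest ⊤}  OUT={f:+; rest ⊤}
  B7:  IN={f:+; rest ⊤}  OUT={a:-, c:+, f:+; rest ⊤}

Merge at B4: IN[B4] = OUT[B3] = {a: ⊤, b: -, c: ⊤, d: +, e: ⊤, f: ⊤}
Applying B4's transfer function to that IN value gives OUT[B4] (row B4 above).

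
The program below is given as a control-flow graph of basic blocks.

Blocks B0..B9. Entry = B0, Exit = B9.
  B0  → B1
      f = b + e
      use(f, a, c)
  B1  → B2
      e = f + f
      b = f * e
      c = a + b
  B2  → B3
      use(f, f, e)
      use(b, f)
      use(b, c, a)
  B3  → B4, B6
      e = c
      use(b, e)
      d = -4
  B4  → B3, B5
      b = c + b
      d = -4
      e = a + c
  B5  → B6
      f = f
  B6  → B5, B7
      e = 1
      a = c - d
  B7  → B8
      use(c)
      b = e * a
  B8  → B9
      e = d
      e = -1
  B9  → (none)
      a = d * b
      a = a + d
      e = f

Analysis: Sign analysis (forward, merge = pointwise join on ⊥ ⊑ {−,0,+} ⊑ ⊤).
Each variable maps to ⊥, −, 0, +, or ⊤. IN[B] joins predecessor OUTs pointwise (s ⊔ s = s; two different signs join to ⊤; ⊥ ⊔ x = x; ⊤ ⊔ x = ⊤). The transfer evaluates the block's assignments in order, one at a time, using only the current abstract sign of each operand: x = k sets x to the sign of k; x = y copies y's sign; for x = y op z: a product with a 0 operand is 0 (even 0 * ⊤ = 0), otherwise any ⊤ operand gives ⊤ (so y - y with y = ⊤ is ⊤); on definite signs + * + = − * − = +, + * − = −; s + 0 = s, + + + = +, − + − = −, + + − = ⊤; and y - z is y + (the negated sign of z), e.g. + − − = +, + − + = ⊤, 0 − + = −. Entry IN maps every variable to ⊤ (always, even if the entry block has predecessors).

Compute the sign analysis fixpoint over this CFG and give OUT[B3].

Answer: {a: ⊤, b: ⊤, c: ⊤, d: -, e: ⊤, f: ⊤}

Derivation:
Fixpoint table:
  B0:   IN=(all ⊤)   OUT=(all ⊤)
  B1:   IN=(all ⊤)   OUT=(all ⊤)
  B2:   IN=(all ⊤)   OUT=(all ⊤)
  B3:   IN=(all ⊤)   OUT={d:-; rest ⊤}
  B4:   IN={d:-; rest ⊤}   OUT={d:-; rest ⊤}
  B5:   IN={d:-; rest ⊤}   OUT={d:-; rest ⊤}
  B6:   IN={d:-; rest ⊤}   OUT={d:-, e:+; rest ⊤}
  B7:   IN={d:-, e:+; rest ⊤}   OUT={d:-, e:+; rest ⊤}
  B8:   IN={d:-, e:+; rest ⊤}   OUT={d:-, e:-; rest ⊤}
  B9:   IN={d:-, e:-; rest ⊤}   OUT={d:-; rest ⊤}

Merge at B3: IN[B3] = OUT[B2] ⊔ OUT[B4] = {a: ⊤, b: ⊤, c: ⊤, d: ⊤, e: ⊤, f: ⊤}
Applying B3's transfer function to that IN value gives OUT[B3] (row B3 above).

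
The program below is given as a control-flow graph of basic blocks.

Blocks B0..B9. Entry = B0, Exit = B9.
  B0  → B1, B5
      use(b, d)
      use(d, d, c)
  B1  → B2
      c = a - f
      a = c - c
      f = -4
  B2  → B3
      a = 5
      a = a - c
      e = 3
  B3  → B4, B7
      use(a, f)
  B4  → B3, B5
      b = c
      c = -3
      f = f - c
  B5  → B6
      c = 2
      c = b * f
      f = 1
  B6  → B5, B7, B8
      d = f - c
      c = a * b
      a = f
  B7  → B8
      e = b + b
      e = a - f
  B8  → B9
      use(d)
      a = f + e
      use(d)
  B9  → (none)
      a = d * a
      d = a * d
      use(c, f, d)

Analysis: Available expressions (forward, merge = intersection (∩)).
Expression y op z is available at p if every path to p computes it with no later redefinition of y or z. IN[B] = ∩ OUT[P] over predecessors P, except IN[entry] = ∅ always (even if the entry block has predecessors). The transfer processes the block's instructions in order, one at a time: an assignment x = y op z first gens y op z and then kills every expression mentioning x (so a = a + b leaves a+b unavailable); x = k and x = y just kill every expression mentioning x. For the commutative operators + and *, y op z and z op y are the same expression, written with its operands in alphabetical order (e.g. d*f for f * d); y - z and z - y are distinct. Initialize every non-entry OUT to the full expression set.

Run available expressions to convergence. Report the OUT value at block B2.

Converged values:
  B0: | IN={} | OUT={}
  B1: | IN={} | OUT={c-c}
  B2: | IN={c-c} | OUT={c-c}
  B3: | IN={} | OUT={}
  B4: | IN={} | OUT={}
  B5: | IN={} | OUT={}
  B6: | IN={} | OUT={}
  B7: | IN={} | OUT={a-f, b+b}
  B8: | IN={} | OUT={e+f}
  B9: | IN={e+f} | OUT={e+f}

Merge at B2: IN[B2] = OUT[B1] = {c-c}
Applying B2's transfer function to that IN value gives OUT[B2] (row B2 above).

Answer: {c-c}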